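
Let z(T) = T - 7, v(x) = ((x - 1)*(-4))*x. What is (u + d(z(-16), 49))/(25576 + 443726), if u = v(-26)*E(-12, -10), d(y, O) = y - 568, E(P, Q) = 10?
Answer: -9557/156434 ≈ -0.061093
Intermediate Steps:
v(x) = x*(4 - 4*x) (v(x) = ((-1 + x)*(-4))*x = (4 - 4*x)*x = x*(4 - 4*x))
z(T) = -7 + T
d(y, O) = -568 + y
u = -28080 (u = (4*(-26)*(1 - 1*(-26)))*10 = (4*(-26)*(1 + 26))*10 = (4*(-26)*27)*10 = -2808*10 = -28080)
(u + d(z(-16), 49))/(25576 + 443726) = (-28080 + (-568 + (-7 - 16)))/(25576 + 443726) = (-28080 + (-568 - 23))/469302 = (-28080 - 591)*(1/469302) = -28671*1/469302 = -9557/156434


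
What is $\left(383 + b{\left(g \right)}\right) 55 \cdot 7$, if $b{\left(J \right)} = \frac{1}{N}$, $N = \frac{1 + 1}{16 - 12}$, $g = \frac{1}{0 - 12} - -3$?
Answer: $148225$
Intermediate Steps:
$g = \frac{35}{12}$ ($g = \frac{1}{-12} + 3 = - \frac{1}{12} + 3 = \frac{35}{12} \approx 2.9167$)
$N = \frac{1}{2}$ ($N = \frac{2}{4} = 2 \cdot \frac{1}{4} = \frac{1}{2} \approx 0.5$)
$b{\left(J \right)} = 2$ ($b{\left(J \right)} = \frac{1}{\frac{1}{2}} = 2$)
$\left(383 + b{\left(g \right)}\right) 55 \cdot 7 = \left(383 + 2\right) 55 \cdot 7 = 385 \cdot 385 = 148225$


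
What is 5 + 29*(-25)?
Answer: -720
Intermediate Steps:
5 + 29*(-25) = 5 - 725 = -720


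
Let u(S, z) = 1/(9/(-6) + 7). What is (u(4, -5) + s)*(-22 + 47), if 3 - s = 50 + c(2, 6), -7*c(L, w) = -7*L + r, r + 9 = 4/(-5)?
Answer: -13810/11 ≈ -1255.5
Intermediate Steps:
r = -49/5 (r = -9 + 4/(-5) = -9 + 4*(-1/5) = -9 - 4/5 = -49/5 ≈ -9.8000)
c(L, w) = 7/5 + L (c(L, w) = -(-7*L - 49/5)/7 = -(-49/5 - 7*L)/7 = 7/5 + L)
s = -252/5 (s = 3 - (50 + (7/5 + 2)) = 3 - (50 + 17/5) = 3 - 1*267/5 = 3 - 267/5 = -252/5 ≈ -50.400)
u(S, z) = 2/11 (u(S, z) = 1/(9*(-1/6) + 7) = 1/(-3/2 + 7) = 1/(11/2) = 2/11)
(u(4, -5) + s)*(-22 + 47) = (2/11 - 252/5)*(-22 + 47) = -2762/55*25 = -13810/11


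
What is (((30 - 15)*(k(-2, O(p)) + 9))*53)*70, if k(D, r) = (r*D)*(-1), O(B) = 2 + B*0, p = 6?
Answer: 723450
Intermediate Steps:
O(B) = 2 (O(B) = 2 + 0 = 2)
k(D, r) = -D*r (k(D, r) = (D*r)*(-1) = -D*r)
(((30 - 15)*(k(-2, O(p)) + 9))*53)*70 = (((30 - 15)*(-1*(-2)*2 + 9))*53)*70 = ((15*(4 + 9))*53)*70 = ((15*13)*53)*70 = (195*53)*70 = 10335*70 = 723450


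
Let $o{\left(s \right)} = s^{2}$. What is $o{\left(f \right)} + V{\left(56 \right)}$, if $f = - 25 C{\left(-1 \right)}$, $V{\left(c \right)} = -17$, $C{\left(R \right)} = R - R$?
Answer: $-17$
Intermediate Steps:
$C{\left(R \right)} = 0$
$f = 0$ ($f = \left(-25\right) 0 = 0$)
$o{\left(f \right)} + V{\left(56 \right)} = 0^{2} - 17 = 0 - 17 = -17$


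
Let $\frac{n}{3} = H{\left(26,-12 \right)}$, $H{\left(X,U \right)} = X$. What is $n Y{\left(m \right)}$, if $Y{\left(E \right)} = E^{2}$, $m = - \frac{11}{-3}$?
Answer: $\frac{3146}{3} \approx 1048.7$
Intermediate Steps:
$n = 78$ ($n = 3 \cdot 26 = 78$)
$m = \frac{11}{3}$ ($m = \left(-11\right) \left(- \frac{1}{3}\right) = \frac{11}{3} \approx 3.6667$)
$n Y{\left(m \right)} = 78 \left(\frac{11}{3}\right)^{2} = 78 \cdot \frac{121}{9} = \frac{3146}{3}$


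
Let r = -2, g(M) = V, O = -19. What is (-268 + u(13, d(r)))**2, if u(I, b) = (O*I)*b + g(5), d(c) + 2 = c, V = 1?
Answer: 519841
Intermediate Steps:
g(M) = 1
d(c) = -2 + c
u(I, b) = 1 - 19*I*b (u(I, b) = (-19*I)*b + 1 = -19*I*b + 1 = 1 - 19*I*b)
(-268 + u(13, d(r)))**2 = (-268 + (1 - 19*13*(-2 - 2)))**2 = (-268 + (1 - 19*13*(-4)))**2 = (-268 + (1 + 988))**2 = (-268 + 989)**2 = 721**2 = 519841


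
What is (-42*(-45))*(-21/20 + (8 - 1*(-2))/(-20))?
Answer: -5859/2 ≈ -2929.5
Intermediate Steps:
(-42*(-45))*(-21/20 + (8 - 1*(-2))/(-20)) = 1890*(-21*1/20 + (8 + 2)*(-1/20)) = 1890*(-21/20 + 10*(-1/20)) = 1890*(-21/20 - ½) = 1890*(-31/20) = -5859/2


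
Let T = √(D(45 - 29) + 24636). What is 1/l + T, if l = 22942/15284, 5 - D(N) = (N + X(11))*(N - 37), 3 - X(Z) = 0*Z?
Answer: 7642/11471 + 4*√1565 ≈ 158.91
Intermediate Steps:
X(Z) = 3 (X(Z) = 3 - 0*Z = 3 - 1*0 = 3 + 0 = 3)
D(N) = 5 - (-37 + N)*(3 + N) (D(N) = 5 - (N + 3)*(N - 37) = 5 - (3 + N)*(-37 + N) = 5 - (-37 + N)*(3 + N))
l = 11471/7642 (l = 22942*(1/15284) = 11471/7642 ≈ 1.5010)
T = 4*√1565 (T = √((116 - (45 - 29)² + 34*(45 - 29)) + 24636) = √((116 - 1*16² + 34*16) + 24636) = √((116 - 1*256 + 544) + 24636) = √((116 - 256 + 544) + 24636) = √(404 + 24636) = √25040 = 4*√1565 ≈ 158.24)
1/l + T = 1/(11471/7642) + 4*√1565 = 7642/11471 + 4*√1565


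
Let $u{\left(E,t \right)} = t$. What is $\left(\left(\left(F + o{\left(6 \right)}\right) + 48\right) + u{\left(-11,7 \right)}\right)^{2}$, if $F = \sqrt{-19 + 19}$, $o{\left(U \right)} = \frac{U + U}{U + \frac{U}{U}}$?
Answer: $\frac{157609}{49} \approx 3216.5$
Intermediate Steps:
$o{\left(U \right)} = \frac{2 U}{1 + U}$ ($o{\left(U \right)} = \frac{2 U}{U + 1} = \frac{2 U}{1 + U}$)
$F = 0$ ($F = \sqrt{0} = 0$)
$\left(\left(\left(F + o{\left(6 \right)}\right) + 48\right) + u{\left(-11,7 \right)}\right)^{2} = \left(\left(\left(0 + 2 \cdot 6 \frac{1}{1 + 6}\right) + 48\right) + 7\right)^{2} = \left(\left(\left(0 + 2 \cdot 6 \cdot \frac{1}{7}\right) + 48\right) + 7\right)^{2} = \left(\left(\left(0 + \frac{12}{7}\right) + 48\right) + 7\right)^{2} = \left(\left(\frac{12}{7} + 48\right) + 7\right)^{2} = \left(\frac{348}{7} + 7\right)^{2} = \left(\frac{397}{7}\right)^{2} = \frac{157609}{49}$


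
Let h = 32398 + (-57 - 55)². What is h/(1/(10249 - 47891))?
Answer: -1691706764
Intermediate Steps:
h = 44942 (h = 32398 + (-112)² = 32398 + 12544 = 44942)
h/(1/(10249 - 47891)) = 44942/(1/(10249 - 47891)) = 44942/(1/(-37642)) = 44942/(-1/37642) = 44942*(-37642) = -1691706764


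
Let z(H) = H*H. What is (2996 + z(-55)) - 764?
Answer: 5257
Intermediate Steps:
z(H) = H²
(2996 + z(-55)) - 764 = (2996 + (-55)²) - 764 = (2996 + 3025) - 764 = 6021 - 764 = 5257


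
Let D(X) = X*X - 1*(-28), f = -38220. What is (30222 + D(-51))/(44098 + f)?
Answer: 32851/5878 ≈ 5.5888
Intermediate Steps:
D(X) = 28 + X**2 (D(X) = X**2 + 28 = 28 + X**2)
(30222 + D(-51))/(44098 + f) = (30222 + (28 + (-51)**2))/(44098 - 38220) = (30222 + (28 + 2601))/5878 = (30222 + 2629)*(1/5878) = 32851*(1/5878) = 32851/5878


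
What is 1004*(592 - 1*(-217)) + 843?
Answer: 813079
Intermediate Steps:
1004*(592 - 1*(-217)) + 843 = 1004*(592 + 217) + 843 = 1004*809 + 843 = 812236 + 843 = 813079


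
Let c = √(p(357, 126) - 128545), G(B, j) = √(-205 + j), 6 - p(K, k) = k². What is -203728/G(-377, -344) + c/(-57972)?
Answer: I*(-61*√144415 + 3936839872*√61)/3536292 ≈ 8694.9*I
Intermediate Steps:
p(K, k) = 6 - k²
c = I*√144415 (c = √((6 - 1*126²) - 128545) = √((6 - 1*15876) - 128545) = √((6 - 15876) - 128545) = √(-15870 - 128545) = √(-144415) = I*√144415 ≈ 380.02*I)
-203728/G(-377, -344) + c/(-57972) = -203728/√(-205 - 344) + (I*√144415)/(-57972) = -203728*(-I*√61/183) + (I*√144415)*(-1/57972) = -203728*(-I*√61/183) - I*√144415/57972 = -(-203728)*I*√61/183 - I*√144415/57972 = 203728*I*√61/183 - I*√144415/57972 = -I*√144415/57972 + 203728*I*√61/183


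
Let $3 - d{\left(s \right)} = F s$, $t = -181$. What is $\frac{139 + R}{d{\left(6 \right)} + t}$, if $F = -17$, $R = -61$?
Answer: $- \frac{39}{38} \approx -1.0263$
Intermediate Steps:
$d{\left(s \right)} = 3 + 17 s$ ($d{\left(s \right)} = 3 - - 17 s = 3 + 17 s$)
$\frac{139 + R}{d{\left(6 \right)} + t} = \frac{139 - 61}{\left(3 + 17 \cdot 6\right) - 181} = \frac{78}{\left(3 + 102\right) - 181} = \frac{78}{105 - 181} = \frac{78}{-76} = 78 \left(- \frac{1}{76}\right) = - \frac{39}{38}$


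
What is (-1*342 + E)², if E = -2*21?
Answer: 147456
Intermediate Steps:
E = -42
(-1*342 + E)² = (-1*342 - 42)² = (-342 - 42)² = (-384)² = 147456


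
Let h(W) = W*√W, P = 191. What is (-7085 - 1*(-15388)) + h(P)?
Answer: 8303 + 191*√191 ≈ 10943.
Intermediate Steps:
h(W) = W^(3/2)
(-7085 - 1*(-15388)) + h(P) = (-7085 - 1*(-15388)) + 191^(3/2) = (-7085 + 15388) + 191*√191 = 8303 + 191*√191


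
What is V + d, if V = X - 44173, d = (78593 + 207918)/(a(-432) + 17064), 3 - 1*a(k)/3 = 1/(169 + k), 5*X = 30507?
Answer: -854369110351/22451010 ≈ -38055.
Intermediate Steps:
X = 30507/5 (X = (⅕)*30507 = 30507/5 ≈ 6101.4)
a(k) = 9 - 3/(169 + k)
d = 75352393/4490202 (d = (78593 + 207918)/(3*(506 + 3*(-432))/(169 - 432) + 17064) = 286511/(3*(506 - 1296)/(-263) + 17064) = 286511/(3*(-1/263)*(-790) + 17064) = 286511/(2370/263 + 17064) = 286511/(4490202/263) = 286511*(263/4490202) = 75352393/4490202 ≈ 16.782)
V = -190358/5 (V = 30507/5 - 44173 = -190358/5 ≈ -38072.)
V + d = -190358/5 + 75352393/4490202 = -854369110351/22451010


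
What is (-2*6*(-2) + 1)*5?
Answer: 125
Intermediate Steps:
(-2*6*(-2) + 1)*5 = (-12*(-2) + 1)*5 = (24 + 1)*5 = 25*5 = 125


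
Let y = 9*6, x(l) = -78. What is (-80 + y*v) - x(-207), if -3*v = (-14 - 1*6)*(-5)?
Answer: -1802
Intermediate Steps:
v = -100/3 (v = -(-14 - 1*6)*(-5)/3 = -(-14 - 6)*(-5)/3 = -(-20)*(-5)/3 = -⅓*100 = -100/3 ≈ -33.333)
y = 54
(-80 + y*v) - x(-207) = (-80 + 54*(-100/3)) - 1*(-78) = (-80 - 1800) + 78 = -1880 + 78 = -1802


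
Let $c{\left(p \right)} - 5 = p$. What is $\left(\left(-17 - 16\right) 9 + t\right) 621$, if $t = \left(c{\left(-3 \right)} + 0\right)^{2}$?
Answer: $-181953$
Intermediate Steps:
$c{\left(p \right)} = 5 + p$
$t = 4$ ($t = \left(\left(5 - 3\right) + 0\right)^{2} = \left(2 + 0\right)^{2} = 2^{2} = 4$)
$\left(\left(-17 - 16\right) 9 + t\right) 621 = \left(\left(-17 - 16\right) 9 + 4\right) 621 = \left(\left(-33\right) 9 + 4\right) 621 = \left(-297 + 4\right) 621 = \left(-293\right) 621 = -181953$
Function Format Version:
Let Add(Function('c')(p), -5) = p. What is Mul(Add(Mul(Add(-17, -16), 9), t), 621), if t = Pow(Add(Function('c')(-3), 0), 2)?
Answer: -181953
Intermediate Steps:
Function('c')(p) = Add(5, p)
t = 4 (t = Pow(Add(Add(5, -3), 0), 2) = Pow(Add(2, 0), 2) = Pow(2, 2) = 4)
Mul(Add(Mul(Add(-17, -16), 9), t), 621) = Mul(Add(Mul(Add(-17, -16), 9), 4), 621) = Mul(Add(Mul(-33, 9), 4), 621) = Mul(Add(-297, 4), 621) = Mul(-293, 621) = -181953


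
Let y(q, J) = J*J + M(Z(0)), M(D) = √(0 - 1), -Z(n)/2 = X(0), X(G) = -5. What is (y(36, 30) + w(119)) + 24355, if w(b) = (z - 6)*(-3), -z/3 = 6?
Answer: 25327 + I ≈ 25327.0 + 1.0*I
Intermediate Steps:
z = -18 (z = -3*6 = -18)
Z(n) = 10 (Z(n) = -2*(-5) = 10)
M(D) = I (M(D) = √(-1) = I)
y(q, J) = I + J² (y(q, J) = J*J + I = J² + I = I + J²)
w(b) = 72 (w(b) = (-18 - 6)*(-3) = -24*(-3) = 72)
(y(36, 30) + w(119)) + 24355 = ((I + 30²) + 72) + 24355 = ((I + 900) + 72) + 24355 = ((900 + I) + 72) + 24355 = (972 + I) + 24355 = 25327 + I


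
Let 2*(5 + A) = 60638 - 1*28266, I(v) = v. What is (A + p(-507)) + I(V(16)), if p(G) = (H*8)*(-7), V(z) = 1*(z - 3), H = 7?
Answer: 15802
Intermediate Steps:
V(z) = -3 + z (V(z) = 1*(-3 + z) = -3 + z)
p(G) = -392 (p(G) = (7*8)*(-7) = 56*(-7) = -392)
A = 16181 (A = -5 + (60638 - 1*28266)/2 = -5 + (60638 - 28266)/2 = -5 + (½)*32372 = -5 + 16186 = 16181)
(A + p(-507)) + I(V(16)) = (16181 - 392) + (-3 + 16) = 15789 + 13 = 15802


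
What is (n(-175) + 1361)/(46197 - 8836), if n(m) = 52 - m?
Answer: 1588/37361 ≈ 0.042504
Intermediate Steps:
(n(-175) + 1361)/(46197 - 8836) = ((52 - 1*(-175)) + 1361)/(46197 - 8836) = ((52 + 175) + 1361)/37361 = (227 + 1361)*(1/37361) = 1588*(1/37361) = 1588/37361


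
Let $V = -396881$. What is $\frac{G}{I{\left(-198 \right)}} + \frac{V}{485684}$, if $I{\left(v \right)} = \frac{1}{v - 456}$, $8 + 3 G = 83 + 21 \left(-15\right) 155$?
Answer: $\frac{5161606313119}{485684} \approx 1.0628 \cdot 10^{7}$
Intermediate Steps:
$G = -16250$ ($G = - \frac{8}{3} + \frac{83 + 21 \left(-15\right) 155}{3} = - \frac{8}{3} + \frac{83 - 48825}{3} = - \frac{8}{3} + \frac{1}{3} \left(-48742\right) = - \frac{8}{3} - \frac{48742}{3} = -16250$)
$I{\left(v \right)} = \frac{1}{-456 + v}$
$\frac{G}{I{\left(-198 \right)}} + \frac{V}{485684} = - \frac{16250}{\frac{1}{-456 - 198}} - \frac{396881}{485684} = - \frac{16250}{\frac{1}{-654}} - \frac{396881}{485684} = - \frac{16250}{- \frac{1}{654}} - \frac{396881}{485684} = \left(-16250\right) \left(-654\right) - \frac{396881}{485684} = 10627500 - \frac{396881}{485684} = \frac{5161606313119}{485684}$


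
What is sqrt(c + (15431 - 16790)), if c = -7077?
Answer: 2*I*sqrt(2109) ≈ 91.848*I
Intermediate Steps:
sqrt(c + (15431 - 16790)) = sqrt(-7077 + (15431 - 16790)) = sqrt(-7077 - 1359) = sqrt(-8436) = 2*I*sqrt(2109)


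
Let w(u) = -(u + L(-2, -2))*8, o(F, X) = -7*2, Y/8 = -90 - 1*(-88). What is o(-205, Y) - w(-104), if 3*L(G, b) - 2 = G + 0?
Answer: -846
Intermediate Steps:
L(G, b) = ⅔ + G/3 (L(G, b) = ⅔ + (G + 0)/3 = ⅔ + G/3)
Y = -16 (Y = 8*(-90 - 1*(-88)) = 8*(-90 + 88) = 8*(-2) = -16)
o(F, X) = -14
w(u) = -8*u (w(u) = -(u + (⅔ + (⅓)*(-2)))*8 = -(u + (⅔ - ⅔))*8 = -(u + 0)*8 = -u*8 = -8*u)
o(-205, Y) - w(-104) = -14 - (-8)*(-104) = -14 - 1*832 = -14 - 832 = -846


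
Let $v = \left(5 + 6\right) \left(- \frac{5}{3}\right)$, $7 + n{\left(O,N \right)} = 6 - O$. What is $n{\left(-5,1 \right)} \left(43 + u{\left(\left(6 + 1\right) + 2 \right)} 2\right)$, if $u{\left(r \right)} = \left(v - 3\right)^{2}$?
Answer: $\frac{34316}{9} \approx 3812.9$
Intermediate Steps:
$n{\left(O,N \right)} = -1 - O$ ($n{\left(O,N \right)} = -7 - \left(-6 + O\right) = -1 - O$)
$v = - \frac{55}{3}$ ($v = 11 \left(\left(-5\right) \frac{1}{3}\right) = 11 \left(- \frac{5}{3}\right) = - \frac{55}{3} \approx -18.333$)
$u{\left(r \right)} = \frac{4096}{9}$ ($u{\left(r \right)} = \left(- \frac{55}{3} - 3\right)^{2} = \left(- \frac{64}{3}\right)^{2} = \frac{4096}{9}$)
$n{\left(-5,1 \right)} \left(43 + u{\left(\left(6 + 1\right) + 2 \right)} 2\right) = \left(-1 - -5\right) \left(43 + \frac{4096}{9} \cdot 2\right) = \left(-1 + 5\right) \left(43 + \frac{8192}{9}\right) = 4 \cdot \frac{8579}{9} = \frac{34316}{9}$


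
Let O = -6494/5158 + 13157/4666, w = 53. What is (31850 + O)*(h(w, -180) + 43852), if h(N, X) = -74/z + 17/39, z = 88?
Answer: 28842272273536469437/20649681624 ≈ 1.3967e+9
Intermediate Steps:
O = 18781401/12033614 (O = -6494*1/5158 + 13157*(1/4666) = -3247/2579 + 13157/4666 = 18781401/12033614 ≈ 1.5607)
h(N, X) = -695/1716 (h(N, X) = -74/88 + 17/39 = -74*1/88 + 17*(1/39) = -37/44 + 17/39 = -695/1716)
(31850 + O)*(h(w, -180) + 43852) = (31850 + 18781401/12033614)*(-695/1716 + 43852) = (383289387301/12033614)*(75249337/1716) = 28842272273536469437/20649681624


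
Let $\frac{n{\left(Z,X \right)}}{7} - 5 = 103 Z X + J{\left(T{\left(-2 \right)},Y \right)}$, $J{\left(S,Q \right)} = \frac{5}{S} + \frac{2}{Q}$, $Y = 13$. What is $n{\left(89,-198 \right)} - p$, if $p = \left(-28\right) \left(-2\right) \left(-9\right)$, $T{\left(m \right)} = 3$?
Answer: $- \frac{495491500}{39} \approx -1.2705 \cdot 10^{7}$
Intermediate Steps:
$p = -504$ ($p = 56 \left(-9\right) = -504$)
$J{\left(S,Q \right)} = \frac{2}{Q} + \frac{5}{S}$
$n{\left(Z,X \right)} = \frac{1862}{39} + 721 X Z$ ($n{\left(Z,X \right)} = 35 + 7 \left(103 Z X + \left(\frac{2}{13} + \frac{5}{3}\right)\right) = 35 + 7 \left(103 X Z + \left(2 \cdot \frac{1}{13} + 5 \cdot \frac{1}{3}\right)\right) = 35 + 7 \left(103 X Z + \left(\frac{2}{13} + \frac{5}{3}\right)\right) = 35 + 7 \left(103 X Z + \frac{71}{39}\right) = 35 + 7 \left(\frac{71}{39} + 103 X Z\right) = 35 + \left(\frac{497}{39} + 721 X Z\right) = \frac{1862}{39} + 721 X Z$)
$n{\left(89,-198 \right)} - p = \left(\frac{1862}{39} + 721 \left(-198\right) 89\right) - -504 = \left(\frac{1862}{39} - 12705462\right) + 504 = - \frac{495511156}{39} + 504 = - \frac{495491500}{39}$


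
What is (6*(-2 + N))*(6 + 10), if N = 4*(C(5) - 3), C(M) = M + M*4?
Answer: 8256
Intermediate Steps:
C(M) = 5*M (C(M) = M + 4*M = 5*M)
N = 88 (N = 4*(5*5 - 3) = 4*(25 - 3) = 4*22 = 88)
(6*(-2 + N))*(6 + 10) = (6*(-2 + 88))*(6 + 10) = (6*86)*16 = 516*16 = 8256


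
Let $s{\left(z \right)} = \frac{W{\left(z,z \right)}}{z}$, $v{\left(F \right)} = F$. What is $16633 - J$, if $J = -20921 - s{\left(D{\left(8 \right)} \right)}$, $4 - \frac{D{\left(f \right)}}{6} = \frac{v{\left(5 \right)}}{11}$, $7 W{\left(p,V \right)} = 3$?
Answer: $\frac{20504495}{546} \approx 37554.0$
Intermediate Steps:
$W{\left(p,V \right)} = \frac{3}{7}$ ($W{\left(p,V \right)} = \frac{1}{7} \cdot 3 = \frac{3}{7}$)
$D{\left(f \right)} = \frac{234}{11}$ ($D{\left(f \right)} = 24 - 6 \cdot \frac{5}{11} = 24 - 6 \cdot 5 \cdot \frac{1}{11} = 24 - \frac{30}{11} = \frac{234}{11}$)
$s{\left(z \right)} = \frac{3}{7 z}$
$J = - \frac{11422877}{546}$ ($J = -20921 - \frac{3}{7 \cdot \frac{234}{11}} = -20921 - \frac{3}{7} \cdot \frac{11}{234} = -20921 - \frac{11}{546} = - \frac{11422877}{546} \approx -20921.0$)
$16633 - J = 16633 - - \frac{11422877}{546} = 16633 + \frac{11422877}{546} = \frac{20504495}{546}$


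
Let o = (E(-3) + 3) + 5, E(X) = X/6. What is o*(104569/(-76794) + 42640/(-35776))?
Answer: -84321595/4402856 ≈ -19.152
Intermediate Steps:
E(X) = X/6 (E(X) = X*(⅙) = X/6)
o = 15/2 (o = ((⅙)*(-3) + 3) + 5 = (-½ + 3) + 5 = 5/2 + 5 = 15/2 ≈ 7.5000)
o*(104569/(-76794) + 42640/(-35776)) = 15*(104569/(-76794) + 42640/(-35776))/2 = 15*(104569*(-1/76794) + 42640*(-1/35776))/2 = 15*(-104569/76794 - 205/172)/2 = (15/2)*(-16864319/6604284) = -84321595/4402856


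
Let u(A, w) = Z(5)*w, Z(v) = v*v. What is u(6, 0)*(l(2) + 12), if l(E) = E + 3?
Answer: 0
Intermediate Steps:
l(E) = 3 + E
Z(v) = v²
u(A, w) = 25*w (u(A, w) = 5²*w = 25*w)
u(6, 0)*(l(2) + 12) = (25*0)*((3 + 2) + 12) = 0*(5 + 12) = 0*17 = 0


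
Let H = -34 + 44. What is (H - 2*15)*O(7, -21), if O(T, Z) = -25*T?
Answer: 3500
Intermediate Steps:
H = 10
(H - 2*15)*O(7, -21) = (10 - 2*15)*(-25*7) = (10 - 1*30)*(-175) = (10 - 30)*(-175) = -20*(-175) = 3500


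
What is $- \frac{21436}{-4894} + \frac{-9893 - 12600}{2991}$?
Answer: $- \frac{22982833}{7318977} \approx -3.1402$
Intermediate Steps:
$- \frac{21436}{-4894} + \frac{-9893 - 12600}{2991} = \left(-21436\right) \left(- \frac{1}{4894}\right) + \left(-9893 - 12600\right) \frac{1}{2991} = \frac{10718}{2447} - \frac{22493}{2991} = - \frac{22982833}{7318977}$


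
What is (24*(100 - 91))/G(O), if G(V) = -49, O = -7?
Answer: -216/49 ≈ -4.4082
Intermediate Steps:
(24*(100 - 91))/G(O) = (24*(100 - 91))/(-49) = (24*9)*(-1/49) = 216*(-1/49) = -216/49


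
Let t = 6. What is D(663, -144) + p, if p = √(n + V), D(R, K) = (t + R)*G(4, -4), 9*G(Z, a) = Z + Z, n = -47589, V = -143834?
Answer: 1784/3 + I*√191423 ≈ 594.67 + 437.52*I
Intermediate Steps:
G(Z, a) = 2*Z/9 (G(Z, a) = (Z + Z)/9 = (2*Z)/9 = 2*Z/9)
D(R, K) = 16/3 + 8*R/9 (D(R, K) = (6 + R)*((2/9)*4) = (6 + R)*(8/9) = 16/3 + 8*R/9)
p = I*√191423 (p = √(-47589 - 143834) = √(-191423) = I*√191423 ≈ 437.52*I)
D(663, -144) + p = (16/3 + (8/9)*663) + I*√191423 = (16/3 + 1768/3) + I*√191423 = 1784/3 + I*√191423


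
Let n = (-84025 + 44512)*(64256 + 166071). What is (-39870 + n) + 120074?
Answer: -9100830547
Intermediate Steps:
n = -9100910751 (n = -39513*230327 = -9100910751)
(-39870 + n) + 120074 = (-39870 - 9100910751) + 120074 = -9100950621 + 120074 = -9100830547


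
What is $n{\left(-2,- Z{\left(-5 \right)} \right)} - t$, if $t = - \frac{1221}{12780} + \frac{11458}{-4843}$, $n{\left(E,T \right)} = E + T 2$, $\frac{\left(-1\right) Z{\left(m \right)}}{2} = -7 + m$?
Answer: $- \frac{980776819}{20631180} \approx -47.539$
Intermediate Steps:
$Z{\left(m \right)} = 14 - 2 m$ ($Z{\left(m \right)} = - 2 \left(-7 + m\right) = 14 - 2 m$)
$n{\left(E,T \right)} = E + 2 T$
$t = - \frac{50782181}{20631180}$ ($t = \left(-1221\right) \frac{1}{12780} + 11458 \left(- \frac{1}{4843}\right) = - \frac{407}{4260} - \frac{11458}{4843} = - \frac{50782181}{20631180} \approx -2.4614$)
$n{\left(-2,- Z{\left(-5 \right)} \right)} - t = \left(-2 + 2 \left(- (14 - -10)\right)\right) - - \frac{50782181}{20631180} = \left(-2 + 2 \left(- (14 + 10)\right)\right) + \frac{50782181}{20631180} = \left(-2 + 2 \left(\left(-1\right) 24\right)\right) + \frac{50782181}{20631180} = \left(-2 + 2 \left(-24\right)\right) + \frac{50782181}{20631180} = \left(-2 - 48\right) + \frac{50782181}{20631180} = -50 + \frac{50782181}{20631180} = - \frac{980776819}{20631180}$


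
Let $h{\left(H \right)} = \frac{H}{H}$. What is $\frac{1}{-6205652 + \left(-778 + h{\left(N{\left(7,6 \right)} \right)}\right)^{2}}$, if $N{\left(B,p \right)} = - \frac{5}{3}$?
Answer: $- \frac{1}{5601923} \approx -1.7851 \cdot 10^{-7}$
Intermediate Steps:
$N{\left(B,p \right)} = - \frac{5}{3}$ ($N{\left(B,p \right)} = \left(-5\right) \frac{1}{3} = - \frac{5}{3}$)
$h{\left(H \right)} = 1$
$\frac{1}{-6205652 + \left(-778 + h{\left(N{\left(7,6 \right)} \right)}\right)^{2}} = \frac{1}{-6205652 + \left(-778 + 1\right)^{2}} = \frac{1}{-6205652 + \left(-777\right)^{2}} = \frac{1}{-6205652 + 603729} = \frac{1}{-5601923} = - \frac{1}{5601923}$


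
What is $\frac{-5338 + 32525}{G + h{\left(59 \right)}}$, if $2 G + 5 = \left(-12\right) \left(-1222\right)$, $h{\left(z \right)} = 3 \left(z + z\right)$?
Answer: $\frac{54374}{15367} \approx 3.5384$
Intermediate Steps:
$h{\left(z \right)} = 6 z$ ($h{\left(z \right)} = 3 \cdot 2 z = 6 z$)
$G = \frac{14659}{2}$ ($G = - \frac{5}{2} + \frac{\left(-12\right) \left(-1222\right)}{2} = - \frac{5}{2} + \frac{1}{2} \cdot 14664 = - \frac{5}{2} + 7332 = \frac{14659}{2} \approx 7329.5$)
$\frac{-5338 + 32525}{G + h{\left(59 \right)}} = \frac{-5338 + 32525}{\frac{14659}{2} + 6 \cdot 59} = \frac{27187}{\frac{14659}{2} + 354} = \frac{27187}{\frac{15367}{2}} = 27187 \cdot \frac{2}{15367} = \frac{54374}{15367}$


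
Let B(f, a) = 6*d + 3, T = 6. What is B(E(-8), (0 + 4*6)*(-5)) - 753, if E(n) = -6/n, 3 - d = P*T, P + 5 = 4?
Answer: -696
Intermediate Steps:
P = -1 (P = -5 + 4 = -1)
d = 9 (d = 3 - (-1)*6 = 3 - 1*(-6) = 3 + 6 = 9)
B(f, a) = 57 (B(f, a) = 6*9 + 3 = 54 + 3 = 57)
B(E(-8), (0 + 4*6)*(-5)) - 753 = 57 - 753 = -696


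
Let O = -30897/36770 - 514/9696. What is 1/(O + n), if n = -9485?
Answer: -89130480/845482222073 ≈ -0.00010542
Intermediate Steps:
O = -79619273/89130480 (O = -30897*1/36770 - 514*1/9696 = -30897/36770 - 257/4848 = -79619273/89130480 ≈ -0.89329)
1/(O + n) = 1/(-79619273/89130480 - 9485) = 1/(-845482222073/89130480) = -89130480/845482222073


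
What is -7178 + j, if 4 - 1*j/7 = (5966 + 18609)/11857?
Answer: -84949575/11857 ≈ -7164.5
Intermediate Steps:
j = 159971/11857 (j = 28 - 7*(5966 + 18609)/11857 = 28 - 172025/11857 = 159971/11857 ≈ 13.492)
-7178 + j = -7178 + 159971/11857 = -84949575/11857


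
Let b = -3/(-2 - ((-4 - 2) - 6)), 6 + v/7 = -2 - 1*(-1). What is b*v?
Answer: 147/10 ≈ 14.700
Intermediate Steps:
v = -49 (v = -42 + 7*(-2 - 1*(-1)) = -42 + 7*(-2 + 1) = -42 + 7*(-1) = -42 - 7 = -49)
b = -3/10 (b = -3/(-2 - (-6 - 6)) = -3/(-2 - 1*(-12)) = -3/(-2 + 12) = -3/10 ≈ -0.30000)
b*v = -3/10*(-49) = 147/10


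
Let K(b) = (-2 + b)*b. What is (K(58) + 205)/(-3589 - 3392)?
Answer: -1151/2327 ≈ -0.49463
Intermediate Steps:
K(b) = b*(-2 + b)
(K(58) + 205)/(-3589 - 3392) = (58*(-2 + 58) + 205)/(-3589 - 3392) = (58*56 + 205)/(-6981) = (3248 + 205)*(-1/6981) = 3453*(-1/6981) = -1151/2327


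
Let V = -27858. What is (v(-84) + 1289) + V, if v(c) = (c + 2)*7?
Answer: -27143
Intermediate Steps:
v(c) = 14 + 7*c (v(c) = (2 + c)*7 = 14 + 7*c)
(v(-84) + 1289) + V = ((14 + 7*(-84)) + 1289) - 27858 = ((14 - 588) + 1289) - 27858 = (-574 + 1289) - 27858 = 715 - 27858 = -27143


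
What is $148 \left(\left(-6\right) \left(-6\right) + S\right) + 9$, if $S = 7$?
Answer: $6373$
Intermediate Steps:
$148 \left(\left(-6\right) \left(-6\right) + S\right) + 9 = 148 \left(\left(-6\right) \left(-6\right) + 7\right) + 9 = 148 \left(36 + 7\right) + 9 = 148 \cdot 43 + 9 = 6364 + 9 = 6373$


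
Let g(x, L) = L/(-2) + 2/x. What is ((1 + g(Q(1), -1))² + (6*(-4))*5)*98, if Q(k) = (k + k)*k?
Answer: -22295/2 ≈ -11148.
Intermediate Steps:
Q(k) = 2*k² (Q(k) = (2*k)*k = 2*k²)
g(x, L) = 2/x - L/2 (g(x, L) = L*(-½) + 2/x = -L/2 + 2/x = 2/x - L/2)
((1 + g(Q(1), -1))² + (6*(-4))*5)*98 = ((1 + (2/((2*1²)) - ½*(-1)))² + (6*(-4))*5)*98 = ((1 + (2/((2*1)) + ½))² - 24*5)*98 = ((1 + (2/2 + ½))² - 120)*98 = ((1 + (2*(½) + ½))² - 120)*98 = ((1 + (1 + ½))² - 120)*98 = ((1 + 3/2)² - 120)*98 = ((5/2)² - 120)*98 = (25/4 - 120)*98 = -455/4*98 = -22295/2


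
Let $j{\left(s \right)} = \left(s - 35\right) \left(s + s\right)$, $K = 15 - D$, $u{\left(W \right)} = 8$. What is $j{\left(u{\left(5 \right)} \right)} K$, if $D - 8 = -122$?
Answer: $-55728$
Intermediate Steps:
$D = -114$ ($D = 8 - 122 = -114$)
$K = 129$ ($K = 15 - -114 = 15 + 114 = 129$)
$j{\left(s \right)} = 2 s \left(-35 + s\right)$ ($j{\left(s \right)} = \left(-35 + s\right) 2 s = 2 s \left(-35 + s\right)$)
$j{\left(u{\left(5 \right)} \right)} K = 2 \cdot 8 \left(-35 + 8\right) 129 = 2 \cdot 8 \left(-27\right) 129 = \left(-432\right) 129 = -55728$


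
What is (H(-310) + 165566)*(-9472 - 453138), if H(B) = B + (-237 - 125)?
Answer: -76281613340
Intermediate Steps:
H(B) = -362 + B (H(B) = B - 362 = -362 + B)
(H(-310) + 165566)*(-9472 - 453138) = ((-362 - 310) + 165566)*(-9472 - 453138) = (-672 + 165566)*(-462610) = 164894*(-462610) = -76281613340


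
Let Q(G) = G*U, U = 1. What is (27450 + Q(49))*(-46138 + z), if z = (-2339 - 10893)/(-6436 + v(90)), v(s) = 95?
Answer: -8044772667174/6341 ≈ -1.2687e+9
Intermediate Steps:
Q(G) = G (Q(G) = G*1 = G)
z = 13232/6341 (z = (-2339 - 10893)/(-6436 + 95) = -13232/(-6341) = -13232*(-1/6341) = 13232/6341 ≈ 2.0867)
(27450 + Q(49))*(-46138 + z) = (27450 + 49)*(-46138 + 13232/6341) = 27499*(-292547826/6341) = -8044772667174/6341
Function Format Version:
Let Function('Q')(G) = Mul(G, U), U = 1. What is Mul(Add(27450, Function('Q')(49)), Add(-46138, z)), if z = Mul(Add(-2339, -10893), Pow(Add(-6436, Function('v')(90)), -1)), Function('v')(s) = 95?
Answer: Rational(-8044772667174, 6341) ≈ -1.2687e+9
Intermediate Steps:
Function('Q')(G) = G (Function('Q')(G) = Mul(G, 1) = G)
z = Rational(13232, 6341) (z = Mul(Add(-2339, -10893), Pow(Add(-6436, 95), -1)) = Mul(-13232, Pow(-6341, -1)) = Mul(-13232, Rational(-1, 6341)) = Rational(13232, 6341) ≈ 2.0867)
Mul(Add(27450, Function('Q')(49)), Add(-46138, z)) = Mul(Add(27450, 49), Add(-46138, Rational(13232, 6341))) = Mul(27499, Rational(-292547826, 6341)) = Rational(-8044772667174, 6341)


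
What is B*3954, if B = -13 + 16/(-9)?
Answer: -175294/3 ≈ -58431.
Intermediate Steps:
B = -133/9 (B = -13 + 16*(-1/9) = -13 - 16/9 = -133/9 ≈ -14.778)
B*3954 = -133/9*3954 = -175294/3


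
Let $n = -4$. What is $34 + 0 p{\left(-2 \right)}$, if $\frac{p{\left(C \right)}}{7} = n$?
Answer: $34$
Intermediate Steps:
$p{\left(C \right)} = -28$ ($p{\left(C \right)} = 7 \left(-4\right) = -28$)
$34 + 0 p{\left(-2 \right)} = 34 + 0 \left(-28\right) = 34 + 0 = 34$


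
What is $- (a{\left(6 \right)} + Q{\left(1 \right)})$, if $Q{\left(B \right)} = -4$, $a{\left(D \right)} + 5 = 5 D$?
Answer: $-21$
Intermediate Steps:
$a{\left(D \right)} = -5 + 5 D$
$- (a{\left(6 \right)} + Q{\left(1 \right)}) = - (\left(-5 + 5 \cdot 6\right) - 4) = - (\left(-5 + 30\right) - 4) = - (25 - 4) = \left(-1\right) 21 = -21$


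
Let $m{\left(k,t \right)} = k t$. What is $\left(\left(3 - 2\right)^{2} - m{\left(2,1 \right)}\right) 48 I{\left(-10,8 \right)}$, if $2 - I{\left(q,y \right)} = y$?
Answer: $288$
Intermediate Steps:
$I{\left(q,y \right)} = 2 - y$
$\left(\left(3 - 2\right)^{2} - m{\left(2,1 \right)}\right) 48 I{\left(-10,8 \right)} = \left(\left(3 - 2\right)^{2} - 2 \cdot 1\right) 48 \left(2 - 8\right) = \left(1^{2} - 2\right) 48 \left(2 - 8\right) = \left(1 - 2\right) 48 \left(-6\right) = \left(-1\right) 48 \left(-6\right) = \left(-48\right) \left(-6\right) = 288$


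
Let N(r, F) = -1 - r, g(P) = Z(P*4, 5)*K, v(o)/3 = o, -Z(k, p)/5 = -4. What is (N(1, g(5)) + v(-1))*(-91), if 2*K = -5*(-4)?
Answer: 455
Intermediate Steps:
Z(k, p) = 20 (Z(k, p) = -5*(-4) = 20)
v(o) = 3*o
K = 10 (K = (-5*(-4))/2 = (½)*20 = 10)
g(P) = 200 (g(P) = 20*10 = 200)
(N(1, g(5)) + v(-1))*(-91) = ((-1 - 1*1) + 3*(-1))*(-91) = ((-1 - 1) - 3)*(-91) = (-2 - 3)*(-91) = -5*(-91) = 455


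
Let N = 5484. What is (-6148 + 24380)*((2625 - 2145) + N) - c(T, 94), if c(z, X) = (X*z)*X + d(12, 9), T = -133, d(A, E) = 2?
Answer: 109910834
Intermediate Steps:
c(z, X) = 2 + z*X**2 (c(z, X) = (X*z)*X + 2 = z*X**2 + 2 = 2 + z*X**2)
(-6148 + 24380)*((2625 - 2145) + N) - c(T, 94) = (-6148 + 24380)*((2625 - 2145) + 5484) - (2 - 133*94**2) = 18232*(480 + 5484) - (2 - 133*8836) = 18232*5964 - (2 - 1175188) = 108735648 - 1*(-1175186) = 108735648 + 1175186 = 109910834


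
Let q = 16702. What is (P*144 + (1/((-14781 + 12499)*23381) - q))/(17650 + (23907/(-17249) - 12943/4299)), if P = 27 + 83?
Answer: -62008991141129241/1269357377129368660 ≈ -0.048851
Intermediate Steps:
P = 110
(P*144 + (1/((-14781 + 12499)*23381) - q))/(17650 + (23907/(-17249) - 12943/4299)) = (110*144 + (1/((-14781 + 12499)*23381) - 1*16702))/(17650 + (23907/(-17249) - 12943/4299)) = (15840 + ((1/23381)/(-2282) - 16702))/(17650 + (23907*(-1/17249) - 12943*1/4299)) = (15840 + (-1/2282*1/23381 - 16702))/(17650 + (-23907/17249 - 12943/4299)) = (15840 + (-1/53355442 - 16702))/(17650 - 326030000/74153451) = (15840 - 891142592285/53355442)/(1308482380150/74153451) = -45992391005/53355442*74153451/1308482380150 = -62008991141129241/1269357377129368660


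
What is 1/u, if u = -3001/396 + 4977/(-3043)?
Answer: -1205028/11102935 ≈ -0.10853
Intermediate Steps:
u = -11102935/1205028 (u = -3001*1/396 + 4977*(-1/3043) = -3001/396 - 4977/3043 = -11102935/1205028 ≈ -9.2138)
1/u = 1/(-11102935/1205028) = -1205028/11102935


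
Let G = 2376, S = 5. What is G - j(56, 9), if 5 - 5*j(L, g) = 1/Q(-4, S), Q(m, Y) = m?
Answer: 47499/20 ≈ 2374.9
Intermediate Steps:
j(L, g) = 21/20 (j(L, g) = 1 - ⅕/(-4) = 1 - ⅕*(-¼) = 1 + 1/20 = 21/20)
G - j(56, 9) = 2376 - 1*21/20 = 2376 - 21/20 = 47499/20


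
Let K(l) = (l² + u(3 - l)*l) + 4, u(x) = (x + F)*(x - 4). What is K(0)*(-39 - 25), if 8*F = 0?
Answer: -256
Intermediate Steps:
F = 0 (F = (⅛)*0 = 0)
u(x) = x*(-4 + x) (u(x) = (x + 0)*(x - 4) = x*(-4 + x))
K(l) = 4 + l² + l*(-1 - l)*(3 - l) (K(l) = (l² + ((3 - l)*(-4 + (3 - l)))*l) + 4 = (l² + ((3 - l)*(-1 - l))*l) + 4 = (l² + ((-1 - l)*(3 - l))*l) + 4 = (l² + l*(-1 - l)*(3 - l)) + 4 = 4 + l² + l*(-1 - l)*(3 - l))
K(0)*(-39 - 25) = (4 + 0³ - 1*0² - 3*0)*(-39 - 25) = (4 + 0 - 1*0 + 0)*(-64) = (4 + 0 + 0 + 0)*(-64) = 4*(-64) = -256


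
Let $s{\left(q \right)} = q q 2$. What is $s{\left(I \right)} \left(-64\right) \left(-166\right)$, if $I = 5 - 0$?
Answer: $531200$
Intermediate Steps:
$I = 5$ ($I = 5 + 0 = 5$)
$s{\left(q \right)} = 2 q^{2}$ ($s{\left(q \right)} = q^{2} \cdot 2 = 2 q^{2}$)
$s{\left(I \right)} \left(-64\right) \left(-166\right) = 2 \cdot 5^{2} \left(-64\right) \left(-166\right) = 2 \cdot 25 \left(-64\right) \left(-166\right) = 50 \left(-64\right) \left(-166\right) = \left(-3200\right) \left(-166\right) = 531200$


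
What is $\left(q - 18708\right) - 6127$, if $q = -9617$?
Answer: $-34452$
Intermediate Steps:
$\left(q - 18708\right) - 6127 = \left(-9617 - 18708\right) - 6127 = -28325 - 6127 = -34452$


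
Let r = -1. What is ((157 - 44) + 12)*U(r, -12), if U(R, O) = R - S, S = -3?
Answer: 250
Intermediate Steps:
U(R, O) = 3 + R (U(R, O) = R - 1*(-3) = R + 3 = 3 + R)
((157 - 44) + 12)*U(r, -12) = ((157 - 44) + 12)*(3 - 1) = (113 + 12)*2 = 125*2 = 250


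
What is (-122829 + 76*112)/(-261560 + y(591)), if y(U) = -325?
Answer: 114317/261885 ≈ 0.43652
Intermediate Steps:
(-122829 + 76*112)/(-261560 + y(591)) = (-122829 + 76*112)/(-261560 - 325) = (-122829 + 8512)/(-261885) = -114317*(-1/261885) = 114317/261885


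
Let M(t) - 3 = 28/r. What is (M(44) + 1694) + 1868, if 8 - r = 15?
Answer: 3561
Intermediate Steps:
r = -7 (r = 8 - 1*15 = 8 - 15 = -7)
M(t) = -1 (M(t) = 3 + 28/(-7) = 3 + 28*(-1/7) = 3 - 4 = -1)
(M(44) + 1694) + 1868 = (-1 + 1694) + 1868 = 1693 + 1868 = 3561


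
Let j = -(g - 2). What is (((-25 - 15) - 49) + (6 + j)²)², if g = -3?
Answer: 1024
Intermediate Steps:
j = 5 (j = -(-3 - 2) = -1*(-5) = 5)
(((-25 - 15) - 49) + (6 + j)²)² = (((-25 - 15) - 49) + (6 + 5)²)² = ((-40 - 49) + 11²)² = (-89 + 121)² = 32² = 1024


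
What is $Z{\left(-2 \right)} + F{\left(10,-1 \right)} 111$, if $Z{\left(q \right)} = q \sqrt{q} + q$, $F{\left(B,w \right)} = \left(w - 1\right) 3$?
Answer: $-668 - 2 i \sqrt{2} \approx -668.0 - 2.8284 i$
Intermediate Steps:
$F{\left(B,w \right)} = -3 + 3 w$ ($F{\left(B,w \right)} = \left(-1 + w\right) 3 = -3 + 3 w$)
$Z{\left(q \right)} = q + q^{\frac{3}{2}}$ ($Z{\left(q \right)} = q^{\frac{3}{2}} + q = q + q^{\frac{3}{2}}$)
$Z{\left(-2 \right)} + F{\left(10,-1 \right)} 111 = \left(-2 + \left(-2\right)^{\frac{3}{2}}\right) + \left(-3 + 3 \left(-1\right)\right) 111 = \left(-2 - 2 i \sqrt{2}\right) + \left(-3 - 3\right) 111 = \left(-2 - 2 i \sqrt{2}\right) - 666 = -668 - 2 i \sqrt{2}$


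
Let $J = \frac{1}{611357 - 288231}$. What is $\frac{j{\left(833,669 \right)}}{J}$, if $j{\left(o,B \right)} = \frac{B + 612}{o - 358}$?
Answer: $\frac{413924406}{475} \approx 8.7142 \cdot 10^{5}$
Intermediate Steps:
$j{\left(o,B \right)} = \frac{612 + B}{-358 + o}$
$J = \frac{1}{323126} \approx 3.0948 \cdot 10^{-6}$
$\frac{j{\left(833,669 \right)}}{J} = \frac{612 + 669}{-358 + 833} \frac{1}{\frac{1}{323126}} = \frac{1}{475} \cdot 1281 \cdot 323126 = \frac{1281}{475} \cdot 323126 = \frac{413924406}{475}$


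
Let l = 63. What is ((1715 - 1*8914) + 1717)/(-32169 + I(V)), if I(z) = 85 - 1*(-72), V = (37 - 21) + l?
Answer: 2741/16006 ≈ 0.17125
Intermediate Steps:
V = 79 (V = (37 - 21) + 63 = 16 + 63 = 79)
I(z) = 157 (I(z) = 85 + 72 = 157)
((1715 - 1*8914) + 1717)/(-32169 + I(V)) = ((1715 - 1*8914) + 1717)/(-32169 + 157) = ((1715 - 8914) + 1717)/(-32012) = (-7199 + 1717)*(-1/32012) = -5482*(-1/32012) = 2741/16006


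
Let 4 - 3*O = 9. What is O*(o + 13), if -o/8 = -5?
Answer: -265/3 ≈ -88.333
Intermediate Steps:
o = 40 (o = -8*(-5) = 40)
O = -5/3 (O = 4/3 - ⅓*9 = 4/3 - 3 = -5/3 ≈ -1.6667)
O*(o + 13) = -5*(40 + 13)/3 = -5/3*53 = -265/3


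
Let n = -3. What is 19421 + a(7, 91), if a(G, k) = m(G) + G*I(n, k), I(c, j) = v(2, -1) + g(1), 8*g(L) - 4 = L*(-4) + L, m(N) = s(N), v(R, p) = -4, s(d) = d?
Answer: 155207/8 ≈ 19401.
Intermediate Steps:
m(N) = N
g(L) = 1/2 - 3*L/8 (g(L) = 1/2 + (L*(-4) + L)/8 = 1/2 + (-4*L + L)/8 = 1/2 + (-3*L)/8 = 1/2 - 3*L/8)
I(c, j) = -31/8 (I(c, j) = -4 + (1/2 - 3/8*1) = -4 + (1/2 - 3/8) = -4 + 1/8 = -31/8)
a(G, k) = -23*G/8 (a(G, k) = G + G*(-31/8) = G - 31*G/8 = -23*G/8)
19421 + a(7, 91) = 19421 - 23/8*7 = 19421 - 161/8 = 155207/8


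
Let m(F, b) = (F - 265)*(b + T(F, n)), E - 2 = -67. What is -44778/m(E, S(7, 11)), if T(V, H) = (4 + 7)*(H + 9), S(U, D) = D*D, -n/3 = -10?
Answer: 7463/30250 ≈ 0.24671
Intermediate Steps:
n = 30 (n = -3*(-10) = 30)
E = -65 (E = 2 - 67 = -65)
S(U, D) = D²
T(V, H) = 99 + 11*H (T(V, H) = 11*(9 + H) = 99 + 11*H)
m(F, b) = (-265 + F)*(429 + b) (m(F, b) = (F - 265)*(b + (99 + 11*30)) = (-265 + F)*(b + (99 + 330)) = (-265 + F)*(b + 429) = (-265 + F)*(429 + b))
-44778/m(E, S(7, 11)) = -44778/(-113685 - 265*11² + 429*(-65) - 65*11²) = -44778/(-113685 - 265*121 - 27885 - 65*121) = -44778/(-113685 - 32065 - 27885 - 7865) = -44778/(-181500) = -44778*(-1/181500) = 7463/30250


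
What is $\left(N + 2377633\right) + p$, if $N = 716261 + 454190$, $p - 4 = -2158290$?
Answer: $1389798$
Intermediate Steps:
$p = -2158286$ ($p = 4 - 2158290 = -2158286$)
$N = 1170451$
$\left(N + 2377633\right) + p = \left(1170451 + 2377633\right) - 2158286 = 3548084 - 2158286 = 1389798$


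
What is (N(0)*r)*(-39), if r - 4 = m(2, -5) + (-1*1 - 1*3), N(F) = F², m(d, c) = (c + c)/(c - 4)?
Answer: 0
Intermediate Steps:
m(d, c) = 2*c/(-4 + c) (m(d, c) = (2*c)/(-4 + c) = 2*c/(-4 + c))
r = 10/9 (r = 4 + (2*(-5)/(-4 - 5) + (-1*1 - 1*3)) = 4 + (2*(-5)/(-9) + (-1 - 3)) = 4 + (2*(-5)*(-⅑) - 4) = 4 + (10/9 - 4) = 4 - 26/9 = 10/9 ≈ 1.1111)
(N(0)*r)*(-39) = (0²*(10/9))*(-39) = (0*(10/9))*(-39) = 0*(-39) = 0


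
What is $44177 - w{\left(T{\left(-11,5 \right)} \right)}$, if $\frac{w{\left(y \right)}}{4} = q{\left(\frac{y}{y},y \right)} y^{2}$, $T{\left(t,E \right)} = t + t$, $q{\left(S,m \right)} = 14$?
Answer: $17073$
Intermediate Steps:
$T{\left(t,E \right)} = 2 t$
$w{\left(y \right)} = 56 y^{2}$ ($w{\left(y \right)} = 4 \cdot 14 y^{2} = 56 y^{2}$)
$44177 - w{\left(T{\left(-11,5 \right)} \right)} = 44177 - 56 \left(2 \left(-11\right)\right)^{2} = 44177 - 56 \left(-22\right)^{2} = 44177 - 56 \cdot 484 = 44177 - 27104 = 17073$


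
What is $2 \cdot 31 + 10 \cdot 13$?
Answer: $192$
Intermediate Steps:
$2 \cdot 31 + 10 \cdot 13 = 62 + 130 = 192$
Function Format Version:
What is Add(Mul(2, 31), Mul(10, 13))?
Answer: 192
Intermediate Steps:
Add(Mul(2, 31), Mul(10, 13)) = Add(62, 130) = 192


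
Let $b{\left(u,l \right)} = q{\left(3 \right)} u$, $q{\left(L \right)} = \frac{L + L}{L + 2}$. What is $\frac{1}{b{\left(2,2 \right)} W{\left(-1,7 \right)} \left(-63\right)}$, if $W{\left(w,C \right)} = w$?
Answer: $\frac{5}{756} \approx 0.0066138$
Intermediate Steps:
$q{\left(L \right)} = \frac{2 L}{2 + L}$
$b{\left(u,l \right)} = \frac{6 u}{5}$ ($b{\left(u,l \right)} = 2 \cdot 3 \frac{1}{2 + 3} u = 2 \cdot 3 \cdot \frac{1}{5} u = \frac{6 u}{5}$)
$\frac{1}{b{\left(2,2 \right)} W{\left(-1,7 \right)} \left(-63\right)} = \frac{1}{\frac{6}{5} \cdot 2 \left(-1\right) \left(-63\right)} = \frac{1}{\frac{12}{5} \left(-1\right) \left(-63\right)} = \frac{1}{\left(- \frac{12}{5}\right) \left(-63\right)} = \frac{1}{\frac{756}{5}} = \frac{5}{756}$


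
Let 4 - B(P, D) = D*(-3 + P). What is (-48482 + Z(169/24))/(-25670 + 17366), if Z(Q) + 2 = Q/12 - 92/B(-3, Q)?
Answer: 2583302239/442437120 ≈ 5.8388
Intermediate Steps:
B(P, D) = 4 - D*(-3 + P)
Z(Q) = -2 - 92/(4 + 6*Q) + Q/12 (Z(Q) = -2 + (Q/12 - 92/(4 + 3*Q - 1*Q*(-3))) = -2 + (Q*(1/12) - 92/(4 + 3*Q + 3*Q)) = -2 + (Q/12 - 92/(4 + 6*Q)) = -2 + (-92/(4 + 6*Q) + Q/12) = -2 - 92/(4 + 6*Q) + Q/12)
(-48482 + Z(169/24))/(-25670 + 17366) = (-48482 + (-552 + (-24 + 169/24)*(2 + 3*(169/24)))/(12*(2 + 3*(169/24))))/(-25670 + 17366) = (-48482 + (-552 + (-24 + 169*(1/24))*(2 + 3*(169*(1/24))))/(12*(2 + 3*(169*(1/24)))))/(-8304) = (-48482 + (-552 + (-24 + 169/24)*(2 + 3*(169/24)))/(12*(2 + 3*(169/24))))*(-1/8304) = (-48482 + (-552 - 407*(2 + 169/8)/24)/(12*(2 + 169/8)))*(-1/8304) = (-48482 + (-552 - 407/24*185/8)/(12*(185/8)))*(-1/8304) = (-48482 + (1/12)*(8/185)*(-552 - 75295/192))*(-1/8304) = (-48482 + (1/12)*(8/185)*(-181279/192))*(-1/8304) = (-48482 - 181279/53280)*(-1/8304) = -2583302239/53280*(-1/8304) = 2583302239/442437120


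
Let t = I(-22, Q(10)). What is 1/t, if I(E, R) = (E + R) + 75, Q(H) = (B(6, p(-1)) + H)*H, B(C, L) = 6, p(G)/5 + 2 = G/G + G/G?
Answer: 1/213 ≈ 0.0046948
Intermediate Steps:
p(G) = 0 (p(G) = -10 + 5*(G/G + G/G) = -10 + 5*(1 + 1) = -10 + 5*2 = -10 + 10 = 0)
Q(H) = H*(6 + H) (Q(H) = (6 + H)*H = H*(6 + H))
I(E, R) = 75 + E + R
t = 213 (t = 75 - 22 + 10*(6 + 10) = 75 - 22 + 10*16 = 75 - 22 + 160 = 213)
1/t = 1/213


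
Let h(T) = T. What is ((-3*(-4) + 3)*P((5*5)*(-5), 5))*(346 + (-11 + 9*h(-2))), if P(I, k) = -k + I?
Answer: -618150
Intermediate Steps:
P(I, k) = I - k
((-3*(-4) + 3)*P((5*5)*(-5), 5))*(346 + (-11 + 9*h(-2))) = ((-3*(-4) + 3)*((5*5)*(-5) - 1*5))*(346 + (-11 + 9*(-2))) = ((12 + 3)*(25*(-5) - 5))*(346 + (-11 - 18)) = (15*(-125 - 5))*(346 - 29) = (15*(-130))*317 = -1950*317 = -618150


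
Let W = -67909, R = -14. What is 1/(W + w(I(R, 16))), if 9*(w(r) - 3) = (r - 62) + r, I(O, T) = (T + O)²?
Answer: -1/67912 ≈ -1.4725e-5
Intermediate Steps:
I(O, T) = (O + T)²
w(r) = -35/9 + 2*r/9 (w(r) = 3 + ((r - 62) + r)/9 = 3 + ((-62 + r) + r)/9 = 3 + (-62 + 2*r)/9 = 3 + (-62/9 + 2*r/9) = -35/9 + 2*r/9)
1/(W + w(I(R, 16))) = 1/(-67909 + (-35/9 + 2*(-14 + 16)²/9)) = 1/(-67909 + (-35/9 + (2/9)*2²)) = 1/(-67909 + (-35/9 + (2/9)*4)) = 1/(-67909 + (-35/9 + 8/9)) = 1/(-67909 - 3) = 1/(-67912) = -1/67912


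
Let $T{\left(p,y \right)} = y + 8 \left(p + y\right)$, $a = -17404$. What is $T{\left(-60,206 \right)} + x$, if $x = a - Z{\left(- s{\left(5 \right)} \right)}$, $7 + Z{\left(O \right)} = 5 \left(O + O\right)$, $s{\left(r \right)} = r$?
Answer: $-15973$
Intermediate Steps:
$Z{\left(O \right)} = -7 + 10 O$ ($Z{\left(O \right)} = -7 + 5 \left(O + O\right) = -7 + 5 \cdot 2 O = -7 + 10 O$)
$T{\left(p,y \right)} = 8 p + 9 y$ ($T{\left(p,y \right)} = y + \left(8 p + 8 y\right) = 8 p + 9 y$)
$x = -17347$ ($x = -17404 - \left(-7 + 10 \left(\left(-1\right) 5\right)\right) = -17404 - \left(-7 + 10 \left(-5\right)\right) = -17404 - \left(-7 - 50\right) = -17404 - -57 = -17404 + 57 = -17347$)
$T{\left(-60,206 \right)} + x = \left(8 \left(-60\right) + 9 \cdot 206\right) - 17347 = \left(-480 + 1854\right) - 17347 = 1374 - 17347 = -15973$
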